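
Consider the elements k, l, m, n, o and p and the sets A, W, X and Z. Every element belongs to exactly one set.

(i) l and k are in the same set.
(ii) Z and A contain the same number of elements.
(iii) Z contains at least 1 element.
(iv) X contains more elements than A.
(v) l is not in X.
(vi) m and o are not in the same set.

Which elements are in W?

W = {k, l}

From (v): l ∉ X.
(i): k matches l: k ∉ X.
Suppose k ∉ W: no assignment then satisfies all the clues, so k ∈ W.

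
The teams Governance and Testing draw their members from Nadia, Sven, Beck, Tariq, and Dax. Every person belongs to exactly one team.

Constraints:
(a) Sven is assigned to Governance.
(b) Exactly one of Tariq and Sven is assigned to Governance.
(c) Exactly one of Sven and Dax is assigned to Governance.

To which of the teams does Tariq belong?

Tariq: Testing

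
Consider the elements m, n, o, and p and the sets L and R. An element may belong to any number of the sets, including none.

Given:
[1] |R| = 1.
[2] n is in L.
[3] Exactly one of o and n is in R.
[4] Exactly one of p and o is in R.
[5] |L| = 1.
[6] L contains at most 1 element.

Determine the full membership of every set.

L = {n}; R = {o}

From (2): n ∈ L.
(5): L already has 1, so the rest are out.
Suppose m ∈ R: no assignment then satisfies all the clues, so m ∉ R.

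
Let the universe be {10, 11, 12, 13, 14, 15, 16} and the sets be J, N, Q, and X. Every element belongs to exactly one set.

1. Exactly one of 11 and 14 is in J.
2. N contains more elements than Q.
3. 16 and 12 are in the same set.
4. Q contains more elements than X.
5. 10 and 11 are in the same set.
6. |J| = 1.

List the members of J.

J = {14}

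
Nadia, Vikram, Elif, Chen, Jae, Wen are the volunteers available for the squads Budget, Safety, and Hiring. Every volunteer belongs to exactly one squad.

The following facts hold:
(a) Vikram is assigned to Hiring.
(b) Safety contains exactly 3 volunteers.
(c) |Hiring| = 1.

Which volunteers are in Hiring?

Hiring = {Vikram}

From (a): Vikram ∈ Hiring.
(c): Hiring already has 1, so the rest are out.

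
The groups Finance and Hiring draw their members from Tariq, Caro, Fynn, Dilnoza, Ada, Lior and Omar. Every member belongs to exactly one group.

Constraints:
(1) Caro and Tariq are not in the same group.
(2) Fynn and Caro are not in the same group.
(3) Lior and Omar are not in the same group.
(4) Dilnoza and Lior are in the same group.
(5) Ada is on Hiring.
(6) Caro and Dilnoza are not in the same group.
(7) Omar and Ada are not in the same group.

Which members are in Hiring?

From (5): Ada ∈ Hiring.
(7): Omar ∉ Hiring.
Only one group left: Omar ∈ Finance.
(3): Lior ∉ Finance.
(4): Dilnoza matches Lior: Dilnoza ∉ Finance.
Only one group left: Dilnoza ∈ Hiring.
Only one group left: Lior ∈ Hiring.
(6): Caro ∉ Hiring.
Only one group left: Caro ∈ Finance.
(1): Tariq ∉ Finance.
(2): Fynn ∉ Finance.
Only one group left: Fynn ∈ Hiring.

Hiring = {Ada, Dilnoza, Fynn, Lior, Tariq}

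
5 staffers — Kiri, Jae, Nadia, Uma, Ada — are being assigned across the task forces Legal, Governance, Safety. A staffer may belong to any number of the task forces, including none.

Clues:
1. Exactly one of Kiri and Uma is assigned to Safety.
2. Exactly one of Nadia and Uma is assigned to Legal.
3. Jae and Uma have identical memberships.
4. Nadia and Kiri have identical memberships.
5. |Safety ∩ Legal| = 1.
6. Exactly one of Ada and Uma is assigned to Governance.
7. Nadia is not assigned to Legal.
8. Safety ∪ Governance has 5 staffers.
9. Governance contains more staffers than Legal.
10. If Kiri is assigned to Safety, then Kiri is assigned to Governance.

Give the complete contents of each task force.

Legal = {Ada, Jae, Uma}; Governance = {Jae, Kiri, Nadia, Uma}; Safety = {Ada, Kiri, Nadia}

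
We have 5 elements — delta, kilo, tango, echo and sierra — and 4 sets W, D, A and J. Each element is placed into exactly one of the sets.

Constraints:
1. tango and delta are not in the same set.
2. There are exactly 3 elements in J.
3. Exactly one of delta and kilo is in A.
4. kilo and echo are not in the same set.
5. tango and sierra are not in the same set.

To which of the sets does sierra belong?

sierra: J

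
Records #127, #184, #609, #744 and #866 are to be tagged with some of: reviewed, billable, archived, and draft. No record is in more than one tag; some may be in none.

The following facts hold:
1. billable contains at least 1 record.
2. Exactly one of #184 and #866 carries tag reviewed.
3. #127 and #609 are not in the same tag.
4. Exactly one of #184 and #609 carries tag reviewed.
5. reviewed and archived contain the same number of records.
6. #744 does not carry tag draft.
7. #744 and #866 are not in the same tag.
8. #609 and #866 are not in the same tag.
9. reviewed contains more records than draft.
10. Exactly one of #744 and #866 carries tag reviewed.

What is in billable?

billable = {#609}

From (6): #744 ∉ draft.
Suppose #127 ∈ billable: no assignment then satisfies all the clues, so #127 ∉ billable.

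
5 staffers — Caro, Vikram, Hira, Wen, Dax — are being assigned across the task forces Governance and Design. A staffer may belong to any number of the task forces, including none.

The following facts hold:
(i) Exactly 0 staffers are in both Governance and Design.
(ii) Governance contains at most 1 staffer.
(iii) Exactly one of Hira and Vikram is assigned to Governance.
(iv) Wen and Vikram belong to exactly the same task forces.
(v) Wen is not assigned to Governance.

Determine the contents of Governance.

Governance = {Hira}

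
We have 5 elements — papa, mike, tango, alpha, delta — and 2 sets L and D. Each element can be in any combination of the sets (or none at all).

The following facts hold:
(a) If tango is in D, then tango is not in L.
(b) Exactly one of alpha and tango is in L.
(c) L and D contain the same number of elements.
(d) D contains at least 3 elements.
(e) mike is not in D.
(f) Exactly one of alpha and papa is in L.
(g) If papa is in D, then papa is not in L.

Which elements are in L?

From (e): mike ∉ D.
Suppose papa ∈ L: no assignment then satisfies all the clues, so papa ∉ L.

L = {alpha, delta, mike}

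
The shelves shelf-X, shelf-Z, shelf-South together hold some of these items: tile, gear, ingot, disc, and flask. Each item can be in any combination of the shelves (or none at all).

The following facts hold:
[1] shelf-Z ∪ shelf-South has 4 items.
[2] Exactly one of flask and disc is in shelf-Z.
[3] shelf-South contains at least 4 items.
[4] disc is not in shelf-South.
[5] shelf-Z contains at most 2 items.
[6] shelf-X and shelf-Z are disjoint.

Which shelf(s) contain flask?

flask: shelf-South, shelf-Z

From (4): disc ∉ shelf-South.
(3): only 4 candidates remain for shelf-South, so all are in.
Suppose flask ∈ shelf-X: no assignment then satisfies all the clues, so flask ∉ shelf-X.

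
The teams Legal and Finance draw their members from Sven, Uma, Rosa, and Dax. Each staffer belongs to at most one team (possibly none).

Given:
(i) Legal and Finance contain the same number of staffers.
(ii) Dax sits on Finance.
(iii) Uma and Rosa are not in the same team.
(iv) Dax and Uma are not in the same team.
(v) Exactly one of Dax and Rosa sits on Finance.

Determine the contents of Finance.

Finance = {Dax}

From (ii): Dax ∈ Finance.
(iv): Uma ∉ Finance.
(v) (exactly one): Rosa ∉ Finance.
Suppose Sven ∈ Finance: no assignment then satisfies all the clues, so Sven ∉ Finance.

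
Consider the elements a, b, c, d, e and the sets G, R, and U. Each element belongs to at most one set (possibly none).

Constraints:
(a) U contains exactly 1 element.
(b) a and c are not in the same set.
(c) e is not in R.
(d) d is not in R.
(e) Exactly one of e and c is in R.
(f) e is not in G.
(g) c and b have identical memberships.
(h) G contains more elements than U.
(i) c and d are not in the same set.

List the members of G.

G = {a, d}

From (c): e ∉ R.
From (d): d ∉ R.
From (f): e ∉ G.
(e) (exactly one): c ∈ R.
(g): b matches c: b ∉ G.
(g): b matches c: b ∈ R.
(b): a ∉ R.
Suppose a ∉ G: no assignment then satisfies all the clues, so a ∈ G.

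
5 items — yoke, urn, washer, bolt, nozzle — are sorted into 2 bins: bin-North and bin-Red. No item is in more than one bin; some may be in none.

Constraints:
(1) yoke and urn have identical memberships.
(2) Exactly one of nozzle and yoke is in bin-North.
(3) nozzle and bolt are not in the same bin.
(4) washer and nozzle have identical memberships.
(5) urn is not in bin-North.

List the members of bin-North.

bin-North = {nozzle, washer}

From (5): urn ∉ bin-North.
(1): yoke matches urn: yoke ∉ bin-North.
(2) (exactly one): nozzle ∈ bin-North.
(3): bolt ∉ bin-North.
(4): washer matches nozzle: washer ∈ bin-North.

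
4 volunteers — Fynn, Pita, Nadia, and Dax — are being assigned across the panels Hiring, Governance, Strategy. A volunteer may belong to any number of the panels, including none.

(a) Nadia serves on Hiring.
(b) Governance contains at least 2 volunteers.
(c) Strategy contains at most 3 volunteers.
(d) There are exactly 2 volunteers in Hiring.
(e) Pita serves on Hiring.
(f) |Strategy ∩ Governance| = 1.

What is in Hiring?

From (a): Nadia ∈ Hiring.
From (e): Pita ∈ Hiring.
(d): Hiring already has 2, so the rest are out.

Hiring = {Nadia, Pita}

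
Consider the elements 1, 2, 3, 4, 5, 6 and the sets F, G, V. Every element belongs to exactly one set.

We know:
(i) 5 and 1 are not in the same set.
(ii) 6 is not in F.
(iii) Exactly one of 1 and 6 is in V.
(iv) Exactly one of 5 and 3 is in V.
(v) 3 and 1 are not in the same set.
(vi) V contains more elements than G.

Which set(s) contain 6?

6: V

From (ii): 6 ∉ F.
Suppose 6 ∈ G: no assignment then satisfies all the clues, so 6 ∉ G.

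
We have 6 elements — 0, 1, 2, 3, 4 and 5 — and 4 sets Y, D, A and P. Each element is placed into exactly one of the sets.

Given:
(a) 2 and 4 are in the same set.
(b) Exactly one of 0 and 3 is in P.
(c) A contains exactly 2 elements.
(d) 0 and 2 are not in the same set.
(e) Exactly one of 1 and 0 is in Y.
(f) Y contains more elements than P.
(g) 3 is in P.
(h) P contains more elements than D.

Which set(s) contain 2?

2: Y

From (g): 3 ∈ P.
(b) (exactly one): 0 ∉ P.
Suppose 2 ∉ Y: no assignment then satisfies all the clues, so 2 ∈ Y.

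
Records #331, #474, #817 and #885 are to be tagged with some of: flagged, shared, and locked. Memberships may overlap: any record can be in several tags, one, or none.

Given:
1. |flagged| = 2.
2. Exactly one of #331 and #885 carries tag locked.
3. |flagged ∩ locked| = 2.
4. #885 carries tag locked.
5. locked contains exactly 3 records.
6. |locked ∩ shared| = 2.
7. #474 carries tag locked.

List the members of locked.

locked = {#474, #817, #885}

From (4): #885 ∈ locked.
From (7): #474 ∈ locked.
(2) (exactly one): #331 ∉ locked.
(5): only 3 candidates remain for locked, so all are in.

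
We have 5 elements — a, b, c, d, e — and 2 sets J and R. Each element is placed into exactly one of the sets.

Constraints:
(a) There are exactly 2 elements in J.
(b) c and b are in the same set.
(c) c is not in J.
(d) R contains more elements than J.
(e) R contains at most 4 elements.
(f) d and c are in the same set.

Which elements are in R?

From (c): c ∉ J.
(b): b matches c: b ∉ J.
(f): d matches c: d ∉ J.
Only one set left: b ∈ R.
Only one set left: c ∈ R.
Only one set left: d ∈ R.
(a): only 2 candidates remain for J, so all are in.

R = {b, c, d}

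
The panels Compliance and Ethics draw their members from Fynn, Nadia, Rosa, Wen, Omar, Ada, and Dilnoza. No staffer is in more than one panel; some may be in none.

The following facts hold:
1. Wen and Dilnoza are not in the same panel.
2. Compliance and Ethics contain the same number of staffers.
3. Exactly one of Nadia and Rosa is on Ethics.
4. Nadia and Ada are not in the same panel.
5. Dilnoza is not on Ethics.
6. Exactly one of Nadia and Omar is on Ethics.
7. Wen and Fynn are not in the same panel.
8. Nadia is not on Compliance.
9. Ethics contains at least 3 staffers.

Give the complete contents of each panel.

Compliance = {Ada, Dilnoza, Fynn}; Ethics = {Omar, Rosa, Wen}

From (5): Dilnoza ∉ Ethics.
From (8): Nadia ∉ Compliance.
Suppose Fynn ∉ Compliance: no assignment then satisfies all the clues, so Fynn ∈ Compliance.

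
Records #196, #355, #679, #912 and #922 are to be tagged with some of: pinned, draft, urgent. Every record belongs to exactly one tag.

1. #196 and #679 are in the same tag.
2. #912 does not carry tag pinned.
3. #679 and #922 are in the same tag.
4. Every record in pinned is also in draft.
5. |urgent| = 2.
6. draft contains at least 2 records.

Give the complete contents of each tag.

pinned = {}; draft = {#196, #679, #922}; urgent = {#355, #912}

From (2): #912 ∉ pinned.
Suppose #196 ∈ pinned: no assignment then satisfies all the clues, so #196 ∉ pinned.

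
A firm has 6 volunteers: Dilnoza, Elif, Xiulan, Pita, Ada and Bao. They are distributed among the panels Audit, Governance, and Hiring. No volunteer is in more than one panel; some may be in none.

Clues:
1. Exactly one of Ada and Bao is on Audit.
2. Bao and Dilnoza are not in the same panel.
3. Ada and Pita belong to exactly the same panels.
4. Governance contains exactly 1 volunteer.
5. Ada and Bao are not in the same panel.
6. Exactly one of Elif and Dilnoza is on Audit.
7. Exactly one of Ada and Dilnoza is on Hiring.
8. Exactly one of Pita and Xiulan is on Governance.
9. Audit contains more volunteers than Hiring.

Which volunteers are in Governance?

Governance = {Xiulan}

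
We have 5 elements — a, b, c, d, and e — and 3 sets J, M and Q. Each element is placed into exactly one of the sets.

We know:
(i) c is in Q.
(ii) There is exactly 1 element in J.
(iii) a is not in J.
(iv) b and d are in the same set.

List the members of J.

From (i): c ∈ Q.
From (iii): a ∉ J.
Suppose b ∈ J: no assignment then satisfies all the clues, so b ∉ J.

J = {e}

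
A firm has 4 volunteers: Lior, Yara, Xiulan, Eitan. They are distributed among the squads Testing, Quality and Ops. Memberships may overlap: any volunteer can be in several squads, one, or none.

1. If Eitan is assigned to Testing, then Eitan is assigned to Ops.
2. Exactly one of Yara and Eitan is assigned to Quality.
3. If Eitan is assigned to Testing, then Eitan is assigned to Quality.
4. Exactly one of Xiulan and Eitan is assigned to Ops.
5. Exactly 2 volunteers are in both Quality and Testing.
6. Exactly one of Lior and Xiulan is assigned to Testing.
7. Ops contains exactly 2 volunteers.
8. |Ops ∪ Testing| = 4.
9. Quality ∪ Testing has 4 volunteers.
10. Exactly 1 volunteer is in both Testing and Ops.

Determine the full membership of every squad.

Testing = {Eitan, Xiulan, Yara}; Quality = {Eitan, Lior, Xiulan}; Ops = {Eitan, Lior}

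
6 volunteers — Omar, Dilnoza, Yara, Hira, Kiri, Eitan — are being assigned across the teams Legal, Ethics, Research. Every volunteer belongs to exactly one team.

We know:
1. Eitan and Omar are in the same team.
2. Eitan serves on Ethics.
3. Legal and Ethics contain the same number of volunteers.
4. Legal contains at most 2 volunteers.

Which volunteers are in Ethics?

Ethics = {Eitan, Omar}

From (2): Eitan ∈ Ethics.
(1): Omar matches Eitan: Omar ∉ Legal.
(1): Omar matches Eitan: Omar ∈ Ethics.
Suppose Dilnoza ∈ Ethics: no assignment then satisfies all the clues, so Dilnoza ∉ Ethics.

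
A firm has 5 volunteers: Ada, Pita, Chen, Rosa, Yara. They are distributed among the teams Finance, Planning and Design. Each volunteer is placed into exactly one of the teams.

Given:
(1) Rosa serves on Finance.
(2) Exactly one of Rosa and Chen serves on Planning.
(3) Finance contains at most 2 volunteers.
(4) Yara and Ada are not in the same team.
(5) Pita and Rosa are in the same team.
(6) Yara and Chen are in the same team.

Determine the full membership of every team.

From (1): Rosa ∈ Finance.
(2) (exactly one): Chen ∈ Planning.
(5): Pita matches Rosa: Pita ∈ Finance.
(6): Yara matches Chen: Yara ∉ Finance.
(6): Yara matches Chen: Yara ∈ Planning.
(3): Finance already has 2, so the rest are out.
(4): Ada ∉ Planning.
Only one team left: Ada ∈ Design.

Finance = {Pita, Rosa}; Planning = {Chen, Yara}; Design = {Ada}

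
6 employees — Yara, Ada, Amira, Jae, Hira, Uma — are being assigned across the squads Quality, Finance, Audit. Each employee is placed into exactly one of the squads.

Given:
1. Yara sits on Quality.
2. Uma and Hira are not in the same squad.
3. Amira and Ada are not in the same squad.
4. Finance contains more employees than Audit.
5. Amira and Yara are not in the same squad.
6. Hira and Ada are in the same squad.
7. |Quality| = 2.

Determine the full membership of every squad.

Quality = {Uma, Yara}; Finance = {Ada, Hira, Jae}; Audit = {Amira}

From (1): Yara ∈ Quality.
(5): Amira ∉ Quality.
Suppose Ada ∈ Quality: no assignment then satisfies all the clues, so Ada ∉ Quality.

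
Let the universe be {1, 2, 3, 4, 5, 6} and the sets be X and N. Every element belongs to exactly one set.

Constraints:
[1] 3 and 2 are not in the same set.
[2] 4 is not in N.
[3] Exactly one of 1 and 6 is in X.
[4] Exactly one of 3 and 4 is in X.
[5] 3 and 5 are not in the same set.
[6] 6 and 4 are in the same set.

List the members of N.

N = {1, 3}

From (2): 4 ∉ N.
(6): 6 matches 4: 6 ∉ N.
Only one set left: 4 ∈ X.
Only one set left: 6 ∈ X.
(3) (exactly one): 1 ∉ X.
(4) (exactly one): 3 ∉ X.
Only one set left: 1 ∈ N.
Only one set left: 3 ∈ N.
(1): 2 ∉ N.
(5): 5 ∉ N.
Only one set left: 2 ∈ X.
Only one set left: 5 ∈ X.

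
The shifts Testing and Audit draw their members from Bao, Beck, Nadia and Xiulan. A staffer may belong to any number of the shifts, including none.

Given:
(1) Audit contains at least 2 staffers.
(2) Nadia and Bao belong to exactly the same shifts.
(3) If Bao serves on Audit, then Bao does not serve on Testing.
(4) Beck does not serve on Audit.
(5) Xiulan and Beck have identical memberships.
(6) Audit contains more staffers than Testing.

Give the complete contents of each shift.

Testing = {}; Audit = {Bao, Nadia}

From (4): Beck ∉ Audit.
(5): Xiulan matches Beck: Xiulan ∉ Audit.
(1): only 2 candidates remain for Audit, so all are in.
(3): Bao ∉ Testing.
(2): Nadia matches Bao: Nadia ∉ Testing.
Suppose Beck ∈ Testing: no assignment then satisfies all the clues, so Beck ∉ Testing.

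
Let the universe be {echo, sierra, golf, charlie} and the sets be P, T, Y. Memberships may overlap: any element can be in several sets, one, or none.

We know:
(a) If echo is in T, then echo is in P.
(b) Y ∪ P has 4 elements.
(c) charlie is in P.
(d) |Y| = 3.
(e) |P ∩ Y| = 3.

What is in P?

P = {charlie, echo, golf, sierra}

From (c): charlie ∈ P.
Suppose echo ∉ P: no assignment then satisfies all the clues, so echo ∈ P.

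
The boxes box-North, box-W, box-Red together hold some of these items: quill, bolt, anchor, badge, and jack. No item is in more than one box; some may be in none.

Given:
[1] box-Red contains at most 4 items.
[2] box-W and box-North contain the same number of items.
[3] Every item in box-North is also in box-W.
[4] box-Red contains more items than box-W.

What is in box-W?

box-W = {}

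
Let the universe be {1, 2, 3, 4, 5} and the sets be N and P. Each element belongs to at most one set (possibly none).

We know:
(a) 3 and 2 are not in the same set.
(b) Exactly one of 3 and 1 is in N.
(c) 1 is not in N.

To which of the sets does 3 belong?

3: N

From (c): 1 ∉ N.
(b) (exactly one): 3 ∈ N.
(a): 2 ∉ N.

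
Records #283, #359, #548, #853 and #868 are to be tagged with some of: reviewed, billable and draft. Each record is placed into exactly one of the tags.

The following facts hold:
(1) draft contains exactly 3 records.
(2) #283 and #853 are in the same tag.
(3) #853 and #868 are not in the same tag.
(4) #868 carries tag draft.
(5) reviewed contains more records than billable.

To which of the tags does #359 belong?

#359: draft

From (4): #868 ∈ draft.
(3): #853 ∉ draft.
(2): #283 matches #853: #283 ∉ draft.
(1): only 3 candidates remain for draft, so all are in.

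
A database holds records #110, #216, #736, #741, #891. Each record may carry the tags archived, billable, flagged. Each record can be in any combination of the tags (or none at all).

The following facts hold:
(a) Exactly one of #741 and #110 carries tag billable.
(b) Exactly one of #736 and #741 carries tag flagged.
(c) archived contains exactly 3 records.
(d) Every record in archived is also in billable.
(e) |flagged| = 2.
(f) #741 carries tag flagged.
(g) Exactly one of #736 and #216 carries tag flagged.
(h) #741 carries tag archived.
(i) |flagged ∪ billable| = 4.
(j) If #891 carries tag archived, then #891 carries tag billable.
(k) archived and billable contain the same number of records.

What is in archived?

archived = {#736, #741, #891}

From (f): #741 ∈ flagged.
From (h): #741 ∈ archived.
(b) (exactly one): #736 ∉ flagged.
(d) with #741 ∈ archived: #741 ∈ billable.
(g) (exactly one): #216 ∈ flagged.
(a) (exactly one): #110 ∉ billable.
(d) contrapositive: #110 ∉ archived.
(e): flagged already has 2, so the rest are out.
Suppose #216 ∈ archived: no assignment then satisfies all the clues, so #216 ∉ archived.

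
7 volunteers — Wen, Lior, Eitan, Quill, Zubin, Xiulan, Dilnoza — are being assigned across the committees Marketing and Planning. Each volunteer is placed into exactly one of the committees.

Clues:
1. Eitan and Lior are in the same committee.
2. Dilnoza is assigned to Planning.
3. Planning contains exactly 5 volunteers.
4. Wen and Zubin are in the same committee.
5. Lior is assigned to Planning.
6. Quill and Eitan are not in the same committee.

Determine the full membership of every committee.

Marketing = {Quill, Xiulan}; Planning = {Dilnoza, Eitan, Lior, Wen, Zubin}

From (2): Dilnoza ∈ Planning.
From (5): Lior ∈ Planning.
(1): Eitan matches Lior: Eitan ∉ Marketing.
(1): Eitan matches Lior: Eitan ∈ Planning.
(6): Quill ∉ Planning.
Only one committee left: Quill ∈ Marketing.
Suppose Wen ∈ Marketing: no assignment then satisfies all the clues, so Wen ∉ Marketing.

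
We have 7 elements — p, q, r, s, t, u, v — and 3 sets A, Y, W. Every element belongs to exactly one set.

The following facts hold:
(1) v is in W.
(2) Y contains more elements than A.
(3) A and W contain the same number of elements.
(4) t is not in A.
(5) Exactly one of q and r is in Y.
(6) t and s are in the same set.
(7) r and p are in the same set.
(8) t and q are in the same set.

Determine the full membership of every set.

A = {p, r}; Y = {q, s, t}; W = {u, v}

From (1): v ∈ W.
From (4): t ∉ A.
(6): s matches t: s ∉ A.
(8): q matches t: q ∉ A.
Suppose p ∉ A: no assignment then satisfies all the clues, so p ∈ A.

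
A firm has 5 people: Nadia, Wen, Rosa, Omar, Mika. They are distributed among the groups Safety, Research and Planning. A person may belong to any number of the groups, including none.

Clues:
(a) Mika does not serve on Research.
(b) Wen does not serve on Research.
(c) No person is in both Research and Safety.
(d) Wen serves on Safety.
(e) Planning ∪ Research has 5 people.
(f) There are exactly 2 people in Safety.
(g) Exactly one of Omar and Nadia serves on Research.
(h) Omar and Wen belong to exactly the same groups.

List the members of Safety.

From (a): Mika ∉ Research.
From (b): Wen ∉ Research.
From (d): Wen ∈ Safety.
(h): Omar matches Wen: Omar ∈ Safety.
(h): Omar matches Wen: Omar ∉ Research.
(f): Safety already has 2, so the rest are out.
(g) (exactly one): Nadia ∈ Research.

Safety = {Omar, Wen}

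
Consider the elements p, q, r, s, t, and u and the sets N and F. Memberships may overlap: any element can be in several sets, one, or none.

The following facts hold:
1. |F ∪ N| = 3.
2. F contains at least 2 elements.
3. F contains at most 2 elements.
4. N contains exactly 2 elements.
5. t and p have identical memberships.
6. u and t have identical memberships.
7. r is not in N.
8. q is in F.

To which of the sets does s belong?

s: N

From (7): r ∉ N.
From (8): q ∈ F.
Suppose s ∉ N: no assignment then satisfies all the clues, so s ∈ N.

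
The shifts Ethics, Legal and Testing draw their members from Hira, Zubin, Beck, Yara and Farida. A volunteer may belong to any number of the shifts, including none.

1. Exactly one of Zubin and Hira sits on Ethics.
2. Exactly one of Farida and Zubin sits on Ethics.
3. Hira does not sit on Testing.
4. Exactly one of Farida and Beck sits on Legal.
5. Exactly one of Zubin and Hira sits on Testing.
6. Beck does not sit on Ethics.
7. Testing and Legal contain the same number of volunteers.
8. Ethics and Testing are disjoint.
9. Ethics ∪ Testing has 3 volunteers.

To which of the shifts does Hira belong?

From (3): Hira ∉ Testing.
From (6): Beck ∉ Ethics.
(5) (exactly one): Zubin ∈ Testing.
(8) (disjoint): Zubin ∉ Ethics.
(1) (exactly one): Hira ∈ Ethics.
(2) (exactly one): Farida ∈ Ethics.
(8) (disjoint): Farida ∉ Testing.
Suppose Hira ∈ Legal: no assignment then satisfies all the clues, so Hira ∉ Legal.

Hira: Ethics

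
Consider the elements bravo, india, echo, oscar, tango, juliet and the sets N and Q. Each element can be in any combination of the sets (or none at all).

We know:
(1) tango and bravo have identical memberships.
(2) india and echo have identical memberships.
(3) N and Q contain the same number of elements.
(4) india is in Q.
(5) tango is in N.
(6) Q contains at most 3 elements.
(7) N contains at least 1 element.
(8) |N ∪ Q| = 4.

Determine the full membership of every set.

N = {bravo, tango}; Q = {echo, india}

From (4): india ∈ Q.
From (5): tango ∈ N.
(1): bravo matches tango: bravo ∈ N.
(2): echo matches india: echo ∈ Q.
Suppose bravo ∈ Q: no assignment then satisfies all the clues, so bravo ∉ Q.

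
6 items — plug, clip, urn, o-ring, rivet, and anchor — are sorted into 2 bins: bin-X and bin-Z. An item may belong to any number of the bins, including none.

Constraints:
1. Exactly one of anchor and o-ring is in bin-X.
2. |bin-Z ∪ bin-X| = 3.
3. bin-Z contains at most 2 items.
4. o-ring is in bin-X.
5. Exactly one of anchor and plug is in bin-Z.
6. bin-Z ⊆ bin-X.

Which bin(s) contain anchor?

anchor: none

From (4): o-ring ∈ bin-X.
(1) (exactly one): anchor ∉ bin-X.
(6) contrapositive: anchor ∉ bin-Z.
(5) (exactly one): plug ∈ bin-Z.
(6) with plug ∈ bin-Z: plug ∈ bin-X.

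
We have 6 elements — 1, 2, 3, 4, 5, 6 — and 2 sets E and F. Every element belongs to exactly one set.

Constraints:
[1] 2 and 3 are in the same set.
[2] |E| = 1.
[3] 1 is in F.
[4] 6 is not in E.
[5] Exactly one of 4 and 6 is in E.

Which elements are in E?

From (3): 1 ∈ F.
From (4): 6 ∉ E.
(5) (exactly one): 4 ∈ E.
Only one set left: 6 ∈ F.
(2): E already has 1, so the rest are out.
Only one set left: 2 ∈ F.
Only one set left: 3 ∈ F.
Only one set left: 5 ∈ F.

E = {4}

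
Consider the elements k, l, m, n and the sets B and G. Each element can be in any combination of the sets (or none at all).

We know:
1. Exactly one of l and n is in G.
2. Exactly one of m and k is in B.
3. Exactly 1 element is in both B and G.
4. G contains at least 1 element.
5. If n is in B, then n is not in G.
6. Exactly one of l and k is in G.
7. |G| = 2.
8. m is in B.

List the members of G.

G = {l, m}

From (8): m ∈ B.
(2) (exactly one): k ∉ B.
Suppose k ∈ G: no assignment then satisfies all the clues, so k ∉ G.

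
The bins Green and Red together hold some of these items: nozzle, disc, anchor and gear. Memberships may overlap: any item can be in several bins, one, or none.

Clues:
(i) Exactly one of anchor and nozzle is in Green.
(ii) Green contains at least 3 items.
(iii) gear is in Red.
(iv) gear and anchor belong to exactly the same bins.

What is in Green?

Green = {anchor, disc, gear}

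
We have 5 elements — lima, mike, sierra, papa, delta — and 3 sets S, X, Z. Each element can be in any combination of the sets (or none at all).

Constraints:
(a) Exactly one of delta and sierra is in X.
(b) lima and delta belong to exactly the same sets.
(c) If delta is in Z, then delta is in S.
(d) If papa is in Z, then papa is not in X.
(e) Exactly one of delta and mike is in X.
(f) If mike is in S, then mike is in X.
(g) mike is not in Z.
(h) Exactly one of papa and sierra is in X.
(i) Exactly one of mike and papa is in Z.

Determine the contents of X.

From (g): mike ∉ Z.
(i) (exactly one): papa ∈ Z.
(d): papa ∉ X.
(h) (exactly one): sierra ∈ X.
(a) (exactly one): delta ∉ X.
(b): lima matches delta: lima ∉ X.
(e) (exactly one): mike ∈ X.

X = {mike, sierra}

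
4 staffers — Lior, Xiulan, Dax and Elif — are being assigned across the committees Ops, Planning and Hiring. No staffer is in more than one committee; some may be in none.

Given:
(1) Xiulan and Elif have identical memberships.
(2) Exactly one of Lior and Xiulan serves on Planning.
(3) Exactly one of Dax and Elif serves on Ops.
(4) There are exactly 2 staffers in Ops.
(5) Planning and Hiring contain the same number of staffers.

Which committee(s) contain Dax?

Dax: Hiring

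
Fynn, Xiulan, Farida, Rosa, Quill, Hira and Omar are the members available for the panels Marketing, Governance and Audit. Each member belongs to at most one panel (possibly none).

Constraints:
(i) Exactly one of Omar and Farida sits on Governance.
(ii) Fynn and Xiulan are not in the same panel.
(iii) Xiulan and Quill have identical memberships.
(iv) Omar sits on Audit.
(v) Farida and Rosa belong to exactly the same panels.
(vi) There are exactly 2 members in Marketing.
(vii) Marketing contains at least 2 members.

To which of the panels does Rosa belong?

Rosa: Governance

From (iv): Omar ∈ Audit.
(i) (exactly one): Farida ∈ Governance.
(v): Rosa matches Farida: Rosa ∉ Marketing.
(v): Rosa matches Farida: Rosa ∈ Governance.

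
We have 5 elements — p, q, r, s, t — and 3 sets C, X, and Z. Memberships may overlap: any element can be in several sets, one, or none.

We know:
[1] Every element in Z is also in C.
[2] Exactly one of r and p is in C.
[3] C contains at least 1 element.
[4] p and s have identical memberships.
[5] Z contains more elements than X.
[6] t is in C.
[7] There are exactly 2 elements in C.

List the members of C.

C = {r, t}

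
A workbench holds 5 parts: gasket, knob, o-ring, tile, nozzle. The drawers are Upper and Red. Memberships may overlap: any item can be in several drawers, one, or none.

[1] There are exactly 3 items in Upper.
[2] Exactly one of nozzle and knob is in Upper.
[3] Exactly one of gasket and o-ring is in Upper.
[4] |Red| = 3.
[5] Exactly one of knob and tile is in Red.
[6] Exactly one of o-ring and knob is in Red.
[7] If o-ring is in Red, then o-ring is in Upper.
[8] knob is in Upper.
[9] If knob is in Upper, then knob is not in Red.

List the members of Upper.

From (8): knob ∈ Upper.
(2) (exactly one): nozzle ∉ Upper.
(9): knob ∉ Red.
(5) (exactly one): tile ∈ Red.
(6) (exactly one): o-ring ∈ Red.
(7): o-ring ∈ Upper.
(3) (exactly one): gasket ∉ Upper.
(1): only 3 candidates remain for Upper, so all are in.

Upper = {knob, o-ring, tile}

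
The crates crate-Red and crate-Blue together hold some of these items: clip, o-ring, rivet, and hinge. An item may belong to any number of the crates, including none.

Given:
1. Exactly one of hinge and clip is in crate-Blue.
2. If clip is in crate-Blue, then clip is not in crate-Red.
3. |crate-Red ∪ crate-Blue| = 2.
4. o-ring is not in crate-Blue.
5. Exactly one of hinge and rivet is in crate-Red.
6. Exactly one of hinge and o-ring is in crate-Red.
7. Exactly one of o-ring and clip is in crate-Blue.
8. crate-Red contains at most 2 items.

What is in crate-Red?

crate-Red = {hinge}

From (4): o-ring ∉ crate-Blue.
(7) (exactly one): clip ∈ crate-Blue.
(1) (exactly one): hinge ∉ crate-Blue.
(2): clip ∉ crate-Red.
Suppose o-ring ∈ crate-Red: no assignment then satisfies all the clues, so o-ring ∉ crate-Red.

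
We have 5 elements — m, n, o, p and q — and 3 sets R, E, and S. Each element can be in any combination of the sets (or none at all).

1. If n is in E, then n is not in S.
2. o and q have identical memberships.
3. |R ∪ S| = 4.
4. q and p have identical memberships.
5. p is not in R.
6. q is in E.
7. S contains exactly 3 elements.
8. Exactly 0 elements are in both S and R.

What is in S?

S = {o, p, q}

From (5): p ∉ R.
From (6): q ∈ E.
(2): o matches q: o ∈ E.
(4): q matches p: q ∉ R.
(4): p matches q: p ∈ E.
(2): o matches q: o ∉ R.
Suppose m ∈ S: no assignment then satisfies all the clues, so m ∉ S.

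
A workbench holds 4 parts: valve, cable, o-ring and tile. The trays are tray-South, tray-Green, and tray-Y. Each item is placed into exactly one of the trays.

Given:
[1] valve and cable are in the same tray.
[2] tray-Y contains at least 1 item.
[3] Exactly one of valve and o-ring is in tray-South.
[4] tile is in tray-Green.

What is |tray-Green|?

1

From (4): tile ∈ tray-Green.
Suppose valve ∈ tray-Green: no assignment then satisfies all the clues, so valve ∉ tray-Green.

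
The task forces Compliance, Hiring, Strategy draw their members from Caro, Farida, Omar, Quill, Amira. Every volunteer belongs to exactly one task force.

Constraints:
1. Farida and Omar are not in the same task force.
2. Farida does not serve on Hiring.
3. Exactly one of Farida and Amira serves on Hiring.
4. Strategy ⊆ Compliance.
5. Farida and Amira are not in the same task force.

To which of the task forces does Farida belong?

Farida: Compliance

From (2): Farida ∉ Hiring.
(3) (exactly one): Amira ∈ Hiring.
Suppose Farida ∉ Compliance: no assignment then satisfies all the clues, so Farida ∈ Compliance.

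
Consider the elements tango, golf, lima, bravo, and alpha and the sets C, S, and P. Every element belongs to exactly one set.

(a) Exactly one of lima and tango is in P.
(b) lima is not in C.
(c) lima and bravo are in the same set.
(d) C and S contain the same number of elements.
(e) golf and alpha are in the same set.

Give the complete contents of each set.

C = {alpha, golf}; S = {bravo, lima}; P = {tango}

From (b): lima ∉ C.
(c): bravo matches lima: bravo ∉ C.
Suppose tango ∈ C: no assignment then satisfies all the clues, so tango ∉ C.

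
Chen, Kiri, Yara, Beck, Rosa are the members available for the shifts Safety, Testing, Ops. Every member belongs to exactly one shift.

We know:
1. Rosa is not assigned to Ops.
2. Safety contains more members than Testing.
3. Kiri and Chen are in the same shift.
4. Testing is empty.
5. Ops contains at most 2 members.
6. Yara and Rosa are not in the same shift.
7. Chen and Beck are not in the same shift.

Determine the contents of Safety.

Safety = {Chen, Kiri, Rosa}

From (1): Rosa ∉ Ops.
(4): Testing already has 0, so the rest are out.
Only one shift left: Rosa ∈ Safety.
(6): Yara ∉ Safety.
Only one shift left: Yara ∈ Ops.
Suppose Chen ∉ Safety: no assignment then satisfies all the clues, so Chen ∈ Safety.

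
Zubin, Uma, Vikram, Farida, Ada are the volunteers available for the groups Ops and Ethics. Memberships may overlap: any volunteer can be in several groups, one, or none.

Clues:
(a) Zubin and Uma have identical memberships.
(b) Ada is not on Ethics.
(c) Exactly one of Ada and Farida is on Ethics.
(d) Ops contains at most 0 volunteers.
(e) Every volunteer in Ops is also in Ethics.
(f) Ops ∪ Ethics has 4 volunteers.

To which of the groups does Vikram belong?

From (b): Ada ∉ Ethics.
(c) (exactly one): Farida ∈ Ethics.
(d): Ops already has 0, so the rest are out.
Suppose Vikram ∉ Ethics: no assignment then satisfies all the clues, so Vikram ∈ Ethics.

Vikram: Ethics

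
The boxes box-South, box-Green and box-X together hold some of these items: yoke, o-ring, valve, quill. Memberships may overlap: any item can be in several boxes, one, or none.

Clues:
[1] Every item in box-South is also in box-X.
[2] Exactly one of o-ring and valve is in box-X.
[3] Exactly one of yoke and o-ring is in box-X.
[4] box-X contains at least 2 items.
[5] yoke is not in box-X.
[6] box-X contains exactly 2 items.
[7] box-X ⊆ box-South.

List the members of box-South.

box-South = {o-ring, quill}

From (5): yoke ∉ box-X.
(1) contrapositive: yoke ∉ box-South.
(3) (exactly one): o-ring ∈ box-X.
(7) with o-ring ∈ box-X: o-ring ∈ box-South.
(2) (exactly one): valve ∉ box-X.
(4): only 2 candidates remain for box-X, so all are in.
(7) with quill ∈ box-X: quill ∈ box-South.
(1) contrapositive: valve ∉ box-South.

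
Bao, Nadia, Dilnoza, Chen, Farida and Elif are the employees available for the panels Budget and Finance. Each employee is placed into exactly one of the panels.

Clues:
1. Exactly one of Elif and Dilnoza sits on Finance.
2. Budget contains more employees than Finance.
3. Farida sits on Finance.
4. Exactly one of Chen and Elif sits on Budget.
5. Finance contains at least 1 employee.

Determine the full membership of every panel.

Budget = {Bao, Chen, Dilnoza, Nadia}; Finance = {Elif, Farida}

From (3): Farida ∈ Finance.
Suppose Bao ∉ Budget: no assignment then satisfies all the clues, so Bao ∈ Budget.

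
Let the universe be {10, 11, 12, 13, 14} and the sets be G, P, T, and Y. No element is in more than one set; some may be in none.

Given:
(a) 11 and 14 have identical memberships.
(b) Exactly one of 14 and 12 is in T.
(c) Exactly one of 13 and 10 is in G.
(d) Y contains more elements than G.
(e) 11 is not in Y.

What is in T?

T = {11, 14}

From (e): 11 ∉ Y.
(a): 14 matches 11: 14 ∉ Y.
Suppose 10 ∈ T: no assignment then satisfies all the clues, so 10 ∉ T.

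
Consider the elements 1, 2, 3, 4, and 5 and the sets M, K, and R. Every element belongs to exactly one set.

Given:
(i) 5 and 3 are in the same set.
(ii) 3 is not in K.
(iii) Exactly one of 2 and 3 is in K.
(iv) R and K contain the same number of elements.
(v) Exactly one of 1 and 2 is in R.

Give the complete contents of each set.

M = {3, 4, 5}; K = {2}; R = {1}

From (ii): 3 ∉ K.
(i): 5 matches 3: 5 ∉ K.
(iii) (exactly one): 2 ∈ K.
(v) (exactly one): 1 ∈ R.
Suppose 3 ∉ M: no assignment then satisfies all the clues, so 3 ∈ M.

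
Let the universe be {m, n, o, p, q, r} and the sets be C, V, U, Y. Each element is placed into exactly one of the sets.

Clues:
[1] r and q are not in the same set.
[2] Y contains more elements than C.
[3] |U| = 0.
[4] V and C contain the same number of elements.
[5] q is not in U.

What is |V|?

1

From (5): q ∉ U.
(3): U already has 0, so the rest are out.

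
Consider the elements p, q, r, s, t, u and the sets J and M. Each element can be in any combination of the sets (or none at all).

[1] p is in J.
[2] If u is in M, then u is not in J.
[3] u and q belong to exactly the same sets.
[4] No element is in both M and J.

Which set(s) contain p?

p: J

From (1): p ∈ J.
(4) (disjoint): p ∉ M.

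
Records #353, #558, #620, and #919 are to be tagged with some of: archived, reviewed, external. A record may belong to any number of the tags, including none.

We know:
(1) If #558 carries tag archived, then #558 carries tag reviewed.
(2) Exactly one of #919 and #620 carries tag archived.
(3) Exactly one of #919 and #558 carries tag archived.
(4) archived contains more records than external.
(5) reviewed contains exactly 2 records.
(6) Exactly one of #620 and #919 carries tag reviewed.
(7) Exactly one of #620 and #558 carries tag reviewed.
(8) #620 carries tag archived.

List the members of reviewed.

From (8): #620 ∈ archived.
(2) (exactly one): #919 ∉ archived.
(3) (exactly one): #558 ∈ archived.
(1): #558 ∈ reviewed.
(7) (exactly one): #620 ∉ reviewed.
(6) (exactly one): #919 ∈ reviewed.
(5): reviewed already has 2, so the rest are out.

reviewed = {#558, #919}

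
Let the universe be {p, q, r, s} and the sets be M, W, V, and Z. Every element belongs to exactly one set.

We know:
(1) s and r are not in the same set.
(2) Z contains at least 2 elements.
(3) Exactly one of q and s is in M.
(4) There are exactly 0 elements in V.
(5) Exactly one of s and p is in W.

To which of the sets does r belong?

r: Z

(4): V already has 0, so the rest are out.
Suppose r ∈ M: no assignment then satisfies all the clues, so r ∉ M.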